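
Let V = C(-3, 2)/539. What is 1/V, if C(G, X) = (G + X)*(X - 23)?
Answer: 77/3 ≈ 25.667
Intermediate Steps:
C(G, X) = (-23 + X)*(G + X) (C(G, X) = (G + X)*(-23 + X) = (-23 + X)*(G + X))
V = 3/77 (V = (2² - 23*(-3) - 23*2 - 3*2)/539 = (4 + 69 - 46 - 6)*(1/539) = 21*(1/539) = 3/77 ≈ 0.038961)
1/V = 1/(3/77) = 77/3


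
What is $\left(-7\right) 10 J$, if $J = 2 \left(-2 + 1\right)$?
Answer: $140$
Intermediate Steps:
$J = -2$ ($J = 2 \left(-1\right) = -2$)
$\left(-7\right) 10 J = \left(-7\right) 10 \left(-2\right) = \left(-70\right) \left(-2\right) = 140$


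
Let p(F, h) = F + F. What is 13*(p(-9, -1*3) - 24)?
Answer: -546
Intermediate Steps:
p(F, h) = 2*F
13*(p(-9, -1*3) - 24) = 13*(2*(-9) - 24) = 13*(-18 - 24) = 13*(-42) = -546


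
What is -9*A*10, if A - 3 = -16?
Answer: 1170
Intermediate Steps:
A = -13 (A = 3 - 16 = -13)
-9*A*10 = -9*(-13)*10 = 117*10 = 1170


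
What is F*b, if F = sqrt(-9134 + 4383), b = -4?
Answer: -4*I*sqrt(4751) ≈ -275.71*I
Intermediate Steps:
F = I*sqrt(4751) (F = sqrt(-4751) = I*sqrt(4751) ≈ 68.927*I)
F*b = (I*sqrt(4751))*(-4) = -4*I*sqrt(4751)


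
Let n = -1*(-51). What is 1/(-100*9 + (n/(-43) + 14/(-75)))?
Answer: -3225/2906927 ≈ -0.0011094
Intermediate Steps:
n = 51
1/(-100*9 + (n/(-43) + 14/(-75))) = 1/(-100*9 + (51/(-43) + 14/(-75))) = 1/(-900 + (51*(-1/43) + 14*(-1/75))) = 1/(-900 + (-51/43 - 14/75)) = 1/(-900 - 4427/3225) = 1/(-2906927/3225) = -3225/2906927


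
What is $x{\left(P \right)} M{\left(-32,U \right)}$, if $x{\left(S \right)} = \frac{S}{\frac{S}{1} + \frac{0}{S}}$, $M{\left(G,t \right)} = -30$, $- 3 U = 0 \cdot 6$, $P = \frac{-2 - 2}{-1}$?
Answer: $-30$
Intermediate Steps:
$P = 4$ ($P = \left(-4\right) \left(-1\right) = 4$)
$U = 0$ ($U = - \frac{0 \cdot 6}{3} = \left(- \frac{1}{3}\right) 0 = 0$)
$x{\left(S \right)} = 1$ ($x{\left(S \right)} = \frac{S}{S 1 + 0} = \frac{S}{S + 0} = \frac{S}{S} = 1$)
$x{\left(P \right)} M{\left(-32,U \right)} = 1 \left(-30\right) = -30$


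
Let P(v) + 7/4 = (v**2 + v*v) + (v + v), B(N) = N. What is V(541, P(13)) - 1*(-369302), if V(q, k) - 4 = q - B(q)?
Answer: 369306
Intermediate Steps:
P(v) = -7/4 + 2*v + 2*v**2 (P(v) = -7/4 + ((v**2 + v*v) + (v + v)) = -7/4 + ((v**2 + v**2) + 2*v) = -7/4 + (2*v**2 + 2*v) = -7/4 + (2*v + 2*v**2) = -7/4 + 2*v + 2*v**2)
V(q, k) = 4 (V(q, k) = 4 + (q - q) = 4 + 0 = 4)
V(541, P(13)) - 1*(-369302) = 4 - 1*(-369302) = 4 + 369302 = 369306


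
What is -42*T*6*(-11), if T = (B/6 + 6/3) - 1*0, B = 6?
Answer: 8316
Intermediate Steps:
T = 3 (T = (6/6 + 6/3) - 1*0 = (6*(1/6) + 6*(1/3)) + 0 = (1 + 2) + 0 = 3 + 0 = 3)
-42*T*6*(-11) = -126*6*(-11) = -42*18*(-11) = -756*(-11) = 8316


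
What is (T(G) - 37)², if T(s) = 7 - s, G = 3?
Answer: 1089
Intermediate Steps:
(T(G) - 37)² = ((7 - 1*3) - 37)² = ((7 - 3) - 37)² = (4 - 37)² = (-33)² = 1089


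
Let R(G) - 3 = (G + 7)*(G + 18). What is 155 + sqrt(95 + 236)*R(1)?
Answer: 155 + 155*sqrt(331) ≈ 2975.0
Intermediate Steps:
R(G) = 3 + (7 + G)*(18 + G) (R(G) = 3 + (G + 7)*(G + 18) = 3 + (7 + G)*(18 + G))
155 + sqrt(95 + 236)*R(1) = 155 + sqrt(95 + 236)*(129 + 1**2 + 25*1) = 155 + sqrt(331)*(129 + 1 + 25) = 155 + sqrt(331)*155 = 155 + 155*sqrt(331)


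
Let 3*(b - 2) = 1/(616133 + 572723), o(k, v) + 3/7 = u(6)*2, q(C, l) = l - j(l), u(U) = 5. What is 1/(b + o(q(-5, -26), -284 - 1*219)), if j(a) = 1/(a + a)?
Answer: 24965976/288892015 ≈ 0.086420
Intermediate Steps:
j(a) = 1/(2*a)
q(C, l) = l - 1/(2*l)
o(k, v) = 67/7 (o(k, v) = -3/7 + 5*2 = -3/7 + 10 = 67/7)
b = 7133137/3566568 (b = 2 + 1/(3*(616133 + 572723)) = 2 + (⅓)/1188856 = 2 + (⅓)*(1/1188856) = 2 + 1/3566568 = 7133137/3566568 ≈ 2.0000)
1/(b + o(q(-5, -26), -284 - 1*219)) = 1/(7133137/3566568 + 67/7) = 1/(288892015/24965976) = 24965976/288892015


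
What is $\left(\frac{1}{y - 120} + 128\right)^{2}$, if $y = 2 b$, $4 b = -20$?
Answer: $\frac{276856321}{16900} \approx 16382.0$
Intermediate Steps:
$b = -5$ ($b = \frac{1}{4} \left(-20\right) = -5$)
$y = -10$ ($y = 2 \left(-5\right) = -10$)
$\left(\frac{1}{y - 120} + 128\right)^{2} = \left(\frac{1}{-10 - 120} + 128\right)^{2} = \left(\frac{1}{-130} + 128\right)^{2} = \left(- \frac{1}{130} + 128\right)^{2} = \left(\frac{16639}{130}\right)^{2} = \frac{276856321}{16900}$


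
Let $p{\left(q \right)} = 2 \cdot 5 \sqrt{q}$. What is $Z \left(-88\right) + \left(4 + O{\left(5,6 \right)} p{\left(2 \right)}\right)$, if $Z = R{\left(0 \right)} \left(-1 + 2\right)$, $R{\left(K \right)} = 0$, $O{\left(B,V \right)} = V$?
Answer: $4 + 60 \sqrt{2} \approx 88.853$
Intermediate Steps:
$p{\left(q \right)} = 10 \sqrt{q}$
$Z = 0$ ($Z = 0 \left(-1 + 2\right) = 0 \cdot 1 = 0$)
$Z \left(-88\right) + \left(4 + O{\left(5,6 \right)} p{\left(2 \right)}\right) = 0 \left(-88\right) + \left(4 + 6 \cdot 10 \sqrt{2}\right) = 0 + \left(4 + 60 \sqrt{2}\right) = 4 + 60 \sqrt{2}$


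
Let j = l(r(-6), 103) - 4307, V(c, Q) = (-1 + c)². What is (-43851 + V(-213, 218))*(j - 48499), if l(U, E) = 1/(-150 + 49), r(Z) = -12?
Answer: -10373476615/101 ≈ -1.0271e+8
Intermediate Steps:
l(U, E) = -1/101 (l(U, E) = 1/(-101) = -1/101)
j = -435008/101 (j = -1/101 - 4307 = -435008/101 ≈ -4307.0)
(-43851 + V(-213, 218))*(j - 48499) = (-43851 + (-1 - 213)²)*(-435008/101 - 48499) = (-43851 + (-214)²)*(-5333407/101) = (-43851 + 45796)*(-5333407/101) = 1945*(-5333407/101) = -10373476615/101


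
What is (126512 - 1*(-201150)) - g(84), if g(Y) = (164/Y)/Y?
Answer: 577995727/1764 ≈ 3.2766e+5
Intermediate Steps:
g(Y) = 164/Y²
(126512 - 1*(-201150)) - g(84) = (126512 - 1*(-201150)) - 164/84² = (126512 + 201150) - 164/7056 = 327662 - 1*41/1764 = 327662 - 41/1764 = 577995727/1764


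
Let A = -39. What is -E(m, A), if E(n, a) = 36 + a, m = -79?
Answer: 3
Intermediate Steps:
-E(m, A) = -(36 - 39) = -1*(-3) = 3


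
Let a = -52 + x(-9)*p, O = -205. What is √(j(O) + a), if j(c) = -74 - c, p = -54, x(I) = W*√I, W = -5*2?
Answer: √(79 + 1620*I) ≈ 29.163 + 27.775*I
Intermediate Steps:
W = -10
x(I) = -10*√I
a = -52 + 1620*I (a = -52 - 30*I*(-54) = -52 + 1620*I ≈ -52.0 + 1620.0*I)
√(j(O) + a) = √((-74 - 1*(-205)) + (-52 + 1620*I)) = √((-74 + 205) + (-52 + 1620*I)) = √(131 + (-52 + 1620*I)) = √(79 + 1620*I)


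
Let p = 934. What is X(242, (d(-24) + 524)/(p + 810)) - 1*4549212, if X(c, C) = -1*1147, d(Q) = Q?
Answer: -4550359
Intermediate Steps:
X(c, C) = -1147
X(242, (d(-24) + 524)/(p + 810)) - 1*4549212 = -1147 - 1*4549212 = -1147 - 4549212 = -4550359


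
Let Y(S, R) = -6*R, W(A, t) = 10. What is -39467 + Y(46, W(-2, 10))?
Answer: -39527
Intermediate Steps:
-39467 + Y(46, W(-2, 10)) = -39467 - 6*10 = -39467 - 60 = -39527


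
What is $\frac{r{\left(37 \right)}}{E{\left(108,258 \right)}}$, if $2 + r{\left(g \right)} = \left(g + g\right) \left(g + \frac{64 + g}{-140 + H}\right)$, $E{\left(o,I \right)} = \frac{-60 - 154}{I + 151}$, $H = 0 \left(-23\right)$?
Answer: $- \frac{76803247}{14980} \approx -5127.1$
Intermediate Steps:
$H = 0$
$E{\left(o,I \right)} = - \frac{214}{151 + I}$
$r{\left(g \right)} = -2 + 2 g \left(- \frac{16}{35} + \frac{139 g}{140}\right)$ ($r{\left(g \right)} = -2 + \left(g + g\right) \left(g + \frac{64 + g}{-140 + 0}\right) = -2 + 2 g \left(g + \frac{64 + g}{-140}\right) = -2 + 2 g \left(g + \left(64 + g\right) \left(- \frac{1}{140}\right)\right) = -2 + 2 g \left(g - \left(\frac{16}{35} + \frac{g}{140}\right)\right) = -2 + 2 g \left(- \frac{16}{35} + \frac{139 g}{140}\right)$)
$\frac{r{\left(37 \right)}}{E{\left(108,258 \right)}} = \frac{-2 - \frac{1184}{35} + \frac{139 \cdot 37^{2}}{70}}{\left(-214\right) \frac{1}{151 + 258}} = \frac{-2 - \frac{1184}{35} + \frac{139}{70} \cdot 1369}{\left(-214\right) \frac{1}{409}} = \frac{-2 - \frac{1184}{35} + \frac{190291}{70}}{\left(-214\right) \frac{1}{409}} = \frac{187783}{70 \left(- \frac{214}{409}\right)} = \frac{187783}{70} \left(- \frac{409}{214}\right) = - \frac{76803247}{14980}$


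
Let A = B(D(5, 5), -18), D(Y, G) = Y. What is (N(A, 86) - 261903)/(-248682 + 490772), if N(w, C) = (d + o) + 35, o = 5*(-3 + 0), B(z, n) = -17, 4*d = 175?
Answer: -1047357/968360 ≈ -1.0816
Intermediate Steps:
d = 175/4 (d = (1/4)*175 = 175/4 ≈ 43.750)
A = -17
o = -15 (o = 5*(-3) = -15)
N(w, C) = 255/4 (N(w, C) = (175/4 - 15) + 35 = 115/4 + 35 = 255/4)
(N(A, 86) - 261903)/(-248682 + 490772) = (255/4 - 261903)/(-248682 + 490772) = -1047357/4/242090 = -1047357/4*1/242090 = -1047357/968360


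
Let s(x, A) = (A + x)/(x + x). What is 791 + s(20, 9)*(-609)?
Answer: 13979/40 ≈ 349.48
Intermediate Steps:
s(x, A) = (A + x)/(2*x) (s(x, A) = (A + x)/((2*x)) = (A + x)*(1/(2*x)) = (A + x)/(2*x))
791 + s(20, 9)*(-609) = 791 + ((1/2)*(9 + 20)/20)*(-609) = 791 + ((1/2)*(1/20)*29)*(-609) = 791 + (29/40)*(-609) = 791 - 17661/40 = 13979/40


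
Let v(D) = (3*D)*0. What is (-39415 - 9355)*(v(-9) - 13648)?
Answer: 665612960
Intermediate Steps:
v(D) = 0
(-39415 - 9355)*(v(-9) - 13648) = (-39415 - 9355)*(0 - 13648) = -48770*(-13648) = 665612960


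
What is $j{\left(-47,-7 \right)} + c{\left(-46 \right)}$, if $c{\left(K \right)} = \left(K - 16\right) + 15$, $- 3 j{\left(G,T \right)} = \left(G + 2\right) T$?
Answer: $-152$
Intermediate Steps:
$j{\left(G,T \right)} = - \frac{T \left(2 + G\right)}{3}$ ($j{\left(G,T \right)} = - \frac{\left(G + 2\right) T}{3} = - \frac{\left(2 + G\right) T}{3} = - \frac{T \left(2 + G\right)}{3}$)
$c{\left(K \right)} = -1 + K$ ($c{\left(K \right)} = \left(-16 + K\right) + 15 = -1 + K$)
$j{\left(-47,-7 \right)} + c{\left(-46 \right)} = \left(- \frac{1}{3}\right) \left(-7\right) \left(2 - 47\right) - 47 = \left(- \frac{1}{3}\right) \left(-7\right) \left(-45\right) - 47 = -105 - 47 = -152$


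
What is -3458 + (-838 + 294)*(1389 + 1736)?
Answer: -1703458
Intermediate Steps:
-3458 + (-838 + 294)*(1389 + 1736) = -3458 - 544*3125 = -3458 - 1700000 = -1703458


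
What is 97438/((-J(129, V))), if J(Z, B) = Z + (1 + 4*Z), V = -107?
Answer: -48719/323 ≈ -150.83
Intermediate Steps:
J(Z, B) = 1 + 5*Z
97438/((-J(129, V))) = 97438/((-(1 + 5*129))) = 97438/((-(1 + 645))) = 97438/((-1*646)) = 97438/(-646) = 97438*(-1/646) = -48719/323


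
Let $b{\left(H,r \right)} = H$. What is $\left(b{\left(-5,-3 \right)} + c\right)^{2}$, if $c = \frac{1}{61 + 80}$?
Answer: $\frac{495616}{19881} \approx 24.929$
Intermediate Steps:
$c = \frac{1}{141} \approx 0.0070922$
$\left(b{\left(-5,-3 \right)} + c\right)^{2} = \left(-5 + \frac{1}{141}\right)^{2} = \left(- \frac{704}{141}\right)^{2} = \frac{495616}{19881}$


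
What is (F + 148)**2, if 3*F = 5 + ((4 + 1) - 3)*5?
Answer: 23409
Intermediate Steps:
F = 5 (F = (5 + ((4 + 1) - 3)*5)/3 = (5 + (5 - 3)*5)/3 = (5 + 2*5)/3 = (5 + 10)/3 = (1/3)*15 = 5)
(F + 148)**2 = (5 + 148)**2 = 153**2 = 23409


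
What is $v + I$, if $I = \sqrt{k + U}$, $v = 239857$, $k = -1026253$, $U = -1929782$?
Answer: $239857 + i \sqrt{2956035} \approx 2.3986 \cdot 10^{5} + 1719.3 i$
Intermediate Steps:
$I = i \sqrt{2956035}$ ($I = \sqrt{-1026253 - 1929782} = \sqrt{-2956035} = i \sqrt{2956035} \approx 1719.3 i$)
$v + I = 239857 + i \sqrt{2956035}$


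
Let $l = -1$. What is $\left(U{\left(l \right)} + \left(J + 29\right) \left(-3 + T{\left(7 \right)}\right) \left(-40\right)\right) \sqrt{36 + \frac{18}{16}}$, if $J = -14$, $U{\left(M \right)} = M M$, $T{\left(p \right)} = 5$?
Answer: $- \frac{3597 \sqrt{66}}{4} \approx -7305.5$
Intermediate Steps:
$U{\left(M \right)} = M^{2}$
$\left(U{\left(l \right)} + \left(J + 29\right) \left(-3 + T{\left(7 \right)}\right) \left(-40\right)\right) \sqrt{36 + \frac{18}{16}} = \left(\left(-1\right)^{2} + \left(-14 + 29\right) \left(-3 + 5\right) \left(-40\right)\right) \sqrt{36 + \frac{18}{16}} = \left(1 + 15 \cdot 2 \left(-40\right)\right) \sqrt{36 + 18 \cdot \frac{1}{16}} = \left(1 + 30 \left(-40\right)\right) \sqrt{36 + \frac{9}{8}} = \left(1 - 1200\right) \sqrt{\frac{297}{8}} = - 1199 \frac{3 \sqrt{66}}{4} = - \frac{3597 \sqrt{66}}{4}$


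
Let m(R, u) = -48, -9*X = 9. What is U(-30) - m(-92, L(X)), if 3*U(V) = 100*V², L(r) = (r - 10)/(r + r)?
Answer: 30048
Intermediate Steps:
X = -1 (X = -⅑*9 = -1)
L(r) = (-10 + r)/(2*r) (L(r) = (-10 + r)/((2*r)) = (-10 + r)*(1/(2*r)) = (-10 + r)/(2*r))
U(V) = 100*V²/3 (U(V) = (100*V²)/3 = 100*V²/3)
U(-30) - m(-92, L(X)) = (100/3)*(-30)² - 1*(-48) = (100/3)*900 + 48 = 30000 + 48 = 30048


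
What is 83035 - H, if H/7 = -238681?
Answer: 1753802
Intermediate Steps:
H = -1670767 (H = 7*(-238681) = -1670767)
83035 - H = 83035 - 1*(-1670767) = 83035 + 1670767 = 1753802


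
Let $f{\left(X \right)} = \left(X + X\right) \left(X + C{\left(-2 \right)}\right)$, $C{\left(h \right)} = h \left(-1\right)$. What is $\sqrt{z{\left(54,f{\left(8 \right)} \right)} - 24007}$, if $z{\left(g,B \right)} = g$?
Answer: $i \sqrt{23953} \approx 154.77 i$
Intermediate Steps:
$C{\left(h \right)} = - h$
$f{\left(X \right)} = 2 X \left(2 + X\right)$ ($f{\left(X \right)} = \left(X + X\right) \left(X - -2\right) = 2 X \left(X + 2\right) = 2 X \left(2 + X\right)$)
$\sqrt{z{\left(54,f{\left(8 \right)} \right)} - 24007} = \sqrt{54 - 24007} = \sqrt{-23953} = i \sqrt{23953}$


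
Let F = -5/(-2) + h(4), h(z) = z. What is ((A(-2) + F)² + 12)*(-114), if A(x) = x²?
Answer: -27873/2 ≈ -13937.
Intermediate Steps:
F = 13/2 (F = -5/(-2) + 4 = -5*(-½) + 4 = 5/2 + 4 = 13/2 ≈ 6.5000)
((A(-2) + F)² + 12)*(-114) = (((-2)² + 13/2)² + 12)*(-114) = ((4 + 13/2)² + 12)*(-114) = ((21/2)² + 12)*(-114) = (441/4 + 12)*(-114) = (489/4)*(-114) = -27873/2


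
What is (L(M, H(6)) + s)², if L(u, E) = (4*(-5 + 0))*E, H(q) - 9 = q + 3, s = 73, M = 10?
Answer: 82369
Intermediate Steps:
H(q) = 12 + q (H(q) = 9 + (q + 3) = 9 + (3 + q) = 12 + q)
L(u, E) = -20*E (L(u, E) = (4*(-5))*E = -20*E)
(L(M, H(6)) + s)² = (-20*(12 + 6) + 73)² = (-20*18 + 73)² = (-360 + 73)² = (-287)² = 82369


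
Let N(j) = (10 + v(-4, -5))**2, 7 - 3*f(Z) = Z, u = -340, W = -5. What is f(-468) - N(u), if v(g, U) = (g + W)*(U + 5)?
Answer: 175/3 ≈ 58.333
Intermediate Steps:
f(Z) = 7/3 - Z/3
v(g, U) = (-5 + g)*(5 + U) (v(g, U) = (g - 5)*(U + 5) = (-5 + g)*(5 + U))
N(j) = 100 (N(j) = (10 + (-25 - 5*(-5) + 5*(-4) - 5*(-4)))**2 = (10 + (-25 + 25 - 20 + 20))**2 = (10 + 0)**2 = 10**2 = 100)
f(-468) - N(u) = (7/3 - 1/3*(-468)) - 1*100 = (7/3 + 156) - 100 = 475/3 - 100 = 175/3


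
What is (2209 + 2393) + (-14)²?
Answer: 4798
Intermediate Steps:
(2209 + 2393) + (-14)² = 4602 + 196 = 4798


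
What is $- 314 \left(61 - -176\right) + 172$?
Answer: $-74246$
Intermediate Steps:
$- 314 \left(61 - -176\right) + 172 = - 314 \left(61 + 176\right) + 172 = \left(-314\right) 237 + 172 = -74418 + 172 = -74246$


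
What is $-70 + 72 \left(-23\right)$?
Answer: $-1726$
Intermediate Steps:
$-70 + 72 \left(-23\right) = -70 - 1656 = -1726$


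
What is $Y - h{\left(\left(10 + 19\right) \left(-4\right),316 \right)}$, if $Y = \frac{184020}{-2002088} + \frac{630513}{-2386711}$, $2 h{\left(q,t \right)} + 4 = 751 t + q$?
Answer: $- \frac{141677757852182257}{1194601363142} \approx -1.186 \cdot 10^{5}$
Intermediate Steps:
$h{\left(q,t \right)} = -2 + \frac{q}{2} + \frac{751 t}{2}$ ($h{\left(q,t \right)} = -2 + \frac{751 t + q}{2} = -2 + \frac{q + 751 t}{2} = -2 + \left(\frac{q}{2} + \frac{751 t}{2}\right) = -2 + \frac{q}{2} + \frac{751 t}{2}$)
$Y = - \frac{425386267341}{1194601363142}$ ($Y = 184020 \left(- \frac{1}{2002088}\right) + 630513 \left(- \frac{1}{2386711}\right) = - \frac{46005}{500522} - \frac{630513}{2386711} = - \frac{425386267341}{1194601363142} \approx -0.35609$)
$Y - h{\left(\left(10 + 19\right) \left(-4\right),316 \right)} = - \frac{425386267341}{1194601363142} - \left(-2 + \frac{\left(10 + 19\right) \left(-4\right)}{2} + \frac{751}{2} \cdot 316\right) = - \frac{425386267341}{1194601363142} - \left(-2 + \frac{29 \left(-4\right)}{2} + 118658\right) = - \frac{425386267341}{1194601363142} - \left(-2 + \frac{1}{2} \left(-116\right) + 118658\right) = - \frac{425386267341}{1194601363142} - \left(-2 - 58 + 118658\right) = - \frac{425386267341}{1194601363142} - 118598 = - \frac{141677757852182257}{1194601363142}$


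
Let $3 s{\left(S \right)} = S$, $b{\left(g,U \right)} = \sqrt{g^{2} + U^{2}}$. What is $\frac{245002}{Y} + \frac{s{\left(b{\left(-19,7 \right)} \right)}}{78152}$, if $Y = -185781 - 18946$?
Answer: $- \frac{245002}{204727} + \frac{\sqrt{410}}{234456} \approx -1.1966$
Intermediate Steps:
$Y = -204727$
$b{\left(g,U \right)} = \sqrt{U^{2} + g^{2}}$
$s{\left(S \right)} = \frac{S}{3}$
$\frac{245002}{Y} + \frac{s{\left(b{\left(-19,7 \right)} \right)}}{78152} = \frac{245002}{-204727} + \frac{\frac{1}{3} \sqrt{7^{2} + \left(-19\right)^{2}}}{78152} = 245002 \left(- \frac{1}{204727}\right) + \frac{\sqrt{49 + 361}}{3} \cdot \frac{1}{78152} = - \frac{245002}{204727} + \frac{\sqrt{410}}{3} \cdot \frac{1}{78152} = - \frac{245002}{204727} + \frac{\sqrt{410}}{234456}$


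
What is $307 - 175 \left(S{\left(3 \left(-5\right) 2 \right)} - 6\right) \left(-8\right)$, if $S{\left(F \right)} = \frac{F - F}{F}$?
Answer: $-8093$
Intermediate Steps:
$S{\left(F \right)} = 0$ ($S{\left(F \right)} = \frac{0}{F} = 0$)
$307 - 175 \left(S{\left(3 \left(-5\right) 2 \right)} - 6\right) \left(-8\right) = 307 - 175 \left(0 - 6\right) \left(-8\right) = 307 - 175 \left(\left(-6\right) \left(-8\right)\right) = 307 - 8400 = -8093$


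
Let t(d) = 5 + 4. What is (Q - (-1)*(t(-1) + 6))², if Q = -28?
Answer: 169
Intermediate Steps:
t(d) = 9
(Q - (-1)*(t(-1) + 6))² = (-28 - (-1)*(9 + 6))² = (-28 - (-1)*15)² = (-28 - 1*(-15))² = (-28 + 15)² = (-13)² = 169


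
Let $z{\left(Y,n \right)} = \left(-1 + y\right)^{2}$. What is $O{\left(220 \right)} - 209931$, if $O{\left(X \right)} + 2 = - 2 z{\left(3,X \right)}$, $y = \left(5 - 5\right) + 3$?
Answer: $-209941$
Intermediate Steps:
$y = 3$ ($y = 0 + 3 = 3$)
$z{\left(Y,n \right)} = 4$ ($z{\left(Y,n \right)} = \left(-1 + 3\right)^{2} = 2^{2} = 4$)
$O{\left(X \right)} = -10$ ($O{\left(X \right)} = -2 - 8 = -10$)
$O{\left(220 \right)} - 209931 = -10 - 209931 = -209941$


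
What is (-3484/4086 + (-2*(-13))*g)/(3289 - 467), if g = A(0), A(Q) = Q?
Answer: -871/2882673 ≈ -0.00030215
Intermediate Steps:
g = 0
(-3484/4086 + (-2*(-13))*g)/(3289 - 467) = (-3484/4086 - 2*(-13)*0)/(3289 - 467) = (-3484*1/4086 + 26*0)/2822 = (-1742/2043 + 0)*(1/2822) = -1742/2043*1/2822 = -871/2882673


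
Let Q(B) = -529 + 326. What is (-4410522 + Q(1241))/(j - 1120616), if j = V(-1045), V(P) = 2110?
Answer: 4410725/1118506 ≈ 3.9434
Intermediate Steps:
Q(B) = -203
j = 2110
(-4410522 + Q(1241))/(j - 1120616) = (-4410522 - 203)/(2110 - 1120616) = -4410725/(-1118506) = -4410725*(-1/1118506) = 4410725/1118506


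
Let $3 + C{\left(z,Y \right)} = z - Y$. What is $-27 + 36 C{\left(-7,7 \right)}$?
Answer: $-639$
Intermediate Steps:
$C{\left(z,Y \right)} = -3 + z - Y$ ($C{\left(z,Y \right)} = -3 - \left(Y - z\right) = -3 + z - Y$)
$-27 + 36 C{\left(-7,7 \right)} = -27 + 36 \left(-3 - 7 - 7\right) = -27 + 36 \left(-17\right) = -27 - 612 = -639$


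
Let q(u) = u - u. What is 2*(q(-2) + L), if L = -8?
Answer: -16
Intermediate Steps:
q(u) = 0
2*(q(-2) + L) = 2*(0 - 8) = 2*(-8) = -16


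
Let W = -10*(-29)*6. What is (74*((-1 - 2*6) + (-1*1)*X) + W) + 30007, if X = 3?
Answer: 30563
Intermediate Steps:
W = 1740 (W = 290*6 = 1740)
(74*((-1 - 2*6) + (-1*1)*X) + W) + 30007 = (74*((-1 - 2*6) - 1*1*3) + 1740) + 30007 = (74*((-1 - 12) - 1*3) + 1740) + 30007 = (74*(-13 - 3) + 1740) + 30007 = (74*(-16) + 1740) + 30007 = (-1184 + 1740) + 30007 = 556 + 30007 = 30563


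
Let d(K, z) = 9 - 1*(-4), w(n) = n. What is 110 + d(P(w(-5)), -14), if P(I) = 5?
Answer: 123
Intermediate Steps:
d(K, z) = 13 (d(K, z) = 9 + 4 = 13)
110 + d(P(w(-5)), -14) = 110 + 13 = 123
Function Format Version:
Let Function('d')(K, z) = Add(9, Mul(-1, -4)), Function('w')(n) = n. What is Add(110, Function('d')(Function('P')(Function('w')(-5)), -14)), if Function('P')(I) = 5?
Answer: 123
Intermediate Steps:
Function('d')(K, z) = 13 (Function('d')(K, z) = Add(9, 4) = 13)
Add(110, Function('d')(Function('P')(Function('w')(-5)), -14)) = Add(110, 13) = 123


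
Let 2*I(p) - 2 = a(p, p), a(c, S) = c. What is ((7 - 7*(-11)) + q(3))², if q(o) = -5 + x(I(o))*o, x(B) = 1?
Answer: 6724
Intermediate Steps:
I(p) = 1 + p/2
q(o) = -5 + o (q(o) = -5 + 1*o = -5 + o)
((7 - 7*(-11)) + q(3))² = ((7 - 7*(-11)) + (-5 + 3))² = ((7 + 77) - 2)² = (84 - 2)² = 82² = 6724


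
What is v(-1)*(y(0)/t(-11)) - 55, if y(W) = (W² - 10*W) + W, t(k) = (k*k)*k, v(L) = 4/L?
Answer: -55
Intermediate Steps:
t(k) = k³ (t(k) = k²*k = k³)
y(W) = W² - 9*W
v(-1)*(y(0)/t(-11)) - 55 = (4/(-1))*((0*(-9 + 0))/((-11)³)) - 55 = (4*(-1))*((0*(-9))/(-1331)) - 55 = -0*(-1)/1331 - 55 = -4*0 - 55 = 0 - 55 = -55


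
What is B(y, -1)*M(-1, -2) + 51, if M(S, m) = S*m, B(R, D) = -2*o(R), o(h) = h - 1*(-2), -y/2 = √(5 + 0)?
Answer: 43 + 8*√5 ≈ 60.889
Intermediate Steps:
y = -2*√5 (y = -2*√(5 + 0) = -2*√5 ≈ -4.4721)
o(h) = 2 + h (o(h) = h + 2 = 2 + h)
B(R, D) = -4 - 2*R (B(R, D) = -2*(2 + R) = -4 - 2*R)
B(y, -1)*M(-1, -2) + 51 = (-4 - (-4)*√5)*(-1*(-2)) + 51 = (-4 + 4*√5)*2 + 51 = (-8 + 8*√5) + 51 = 43 + 8*√5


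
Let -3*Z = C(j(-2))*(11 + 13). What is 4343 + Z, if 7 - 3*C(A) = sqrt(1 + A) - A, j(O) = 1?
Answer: 12965/3 + 8*sqrt(2)/3 ≈ 4325.4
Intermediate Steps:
C(A) = 7/3 - sqrt(1 + A)/3 + A/3 (C(A) = 7/3 - (sqrt(1 + A) - A)/3 = 7/3 + (-sqrt(1 + A)/3 + A/3) = 7/3 - sqrt(1 + A)/3 + A/3)
Z = -64/3 + 8*sqrt(2)/3 (Z = -(7/3 - sqrt(1 + 1)/3 + (1/3)*1)*(11 + 13)/3 = -(7/3 - sqrt(2)/3 + 1/3)*24/3 = -(8/3 - sqrt(2)/3)*24/3 = -(64 - 8*sqrt(2))/3 = -64/3 + 8*sqrt(2)/3 ≈ -17.562)
4343 + Z = 4343 + (-64/3 + 8*sqrt(2)/3) = 12965/3 + 8*sqrt(2)/3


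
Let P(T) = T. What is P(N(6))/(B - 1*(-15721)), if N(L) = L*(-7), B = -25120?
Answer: 14/3133 ≈ 0.0044686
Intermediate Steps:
N(L) = -7*L
P(N(6))/(B - 1*(-15721)) = (-7*6)/(-25120 - 1*(-15721)) = -42/(-25120 + 15721) = -42/(-9399) = -42*(-1/9399) = 14/3133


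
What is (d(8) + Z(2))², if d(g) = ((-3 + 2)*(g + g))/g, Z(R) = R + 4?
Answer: 16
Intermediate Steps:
Z(R) = 4 + R
d(g) = -2 (d(g) = (-2*g)/g = -2)
(d(8) + Z(2))² = (-2 + (4 + 2))² = (-2 + 6)² = 4² = 16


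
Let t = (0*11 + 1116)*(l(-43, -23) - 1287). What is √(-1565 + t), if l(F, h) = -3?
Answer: I*√1441205 ≈ 1200.5*I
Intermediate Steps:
t = -1439640 (t = (0*11 + 1116)*(-3 - 1287) = (0 + 1116)*(-1290) = 1116*(-1290) = -1439640)
√(-1565 + t) = √(-1565 - 1439640) = √(-1441205) = I*√1441205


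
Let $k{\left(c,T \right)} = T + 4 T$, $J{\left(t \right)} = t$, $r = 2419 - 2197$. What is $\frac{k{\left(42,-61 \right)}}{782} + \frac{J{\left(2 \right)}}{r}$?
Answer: $- \frac{33073}{86802} \approx -0.38102$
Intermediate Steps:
$r = 222$
$k{\left(c,T \right)} = 5 T$
$\frac{k{\left(42,-61 \right)}}{782} + \frac{J{\left(2 \right)}}{r} = \frac{5 \left(-61\right)}{782} + \frac{2}{222} = \left(-305\right) \frac{1}{782} + 2 \cdot \frac{1}{222} = - \frac{305}{782} + \frac{1}{111} = - \frac{33073}{86802}$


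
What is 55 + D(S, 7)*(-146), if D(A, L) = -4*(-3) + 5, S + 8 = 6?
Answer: -2427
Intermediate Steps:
S = -2 (S = -8 + 6 = -2)
D(A, L) = 17 (D(A, L) = 12 + 5 = 17)
55 + D(S, 7)*(-146) = 55 + 17*(-146) = 55 - 2482 = -2427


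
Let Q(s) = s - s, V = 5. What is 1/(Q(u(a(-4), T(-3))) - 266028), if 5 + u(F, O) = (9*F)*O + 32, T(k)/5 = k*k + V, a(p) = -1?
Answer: -1/266028 ≈ -3.7590e-6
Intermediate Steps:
T(k) = 25 + 5*k² (T(k) = 5*(k*k + 5) = 5*(k² + 5) = 5*(5 + k²) = 25 + 5*k²)
u(F, O) = 27 + 9*F*O (u(F, O) = -5 + ((9*F)*O + 32) = -5 + (9*F*O + 32) = -5 + (32 + 9*F*O) = 27 + 9*F*O)
Q(s) = 0
1/(Q(u(a(-4), T(-3))) - 266028) = 1/(0 - 266028) = 1/(-266028) = -1/266028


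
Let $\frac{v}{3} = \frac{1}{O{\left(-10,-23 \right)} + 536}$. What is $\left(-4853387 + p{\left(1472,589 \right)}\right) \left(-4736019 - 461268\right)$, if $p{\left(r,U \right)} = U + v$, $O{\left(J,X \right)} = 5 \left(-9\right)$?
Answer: $\frac{12383699508289905}{491} \approx 2.5221 \cdot 10^{13}$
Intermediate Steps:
$O{\left(J,X \right)} = -45$
$v = \frac{3}{491}$ ($v = \frac{3}{-45 + 536} = \frac{3}{491} \approx 0.00611$)
$p{\left(r,U \right)} = \frac{3}{491} + U$ ($p{\left(r,U \right)} = U + \frac{3}{491} = \frac{3}{491} + U$)
$\left(-4853387 + p{\left(1472,589 \right)}\right) \left(-4736019 - 461268\right) = \left(-4853387 + \left(\frac{3}{491} + 589\right)\right) \left(-4736019 - 461268\right) = \left(-4853387 + \frac{289202}{491}\right) \left(-5197287\right) = \left(- \frac{2382723815}{491}\right) \left(-5197287\right) = \frac{12383699508289905}{491}$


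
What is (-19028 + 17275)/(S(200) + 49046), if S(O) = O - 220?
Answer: -1753/49026 ≈ -0.035757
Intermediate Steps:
S(O) = -220 + O
(-19028 + 17275)/(S(200) + 49046) = (-19028 + 17275)/((-220 + 200) + 49046) = -1753/(-20 + 49046) = -1753/49026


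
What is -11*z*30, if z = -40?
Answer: 13200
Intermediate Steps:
-11*z*30 = -11*(-40)*30 = 440*30 = 13200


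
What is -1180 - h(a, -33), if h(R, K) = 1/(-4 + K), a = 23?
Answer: -43659/37 ≈ -1180.0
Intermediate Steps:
-1180 - h(a, -33) = -1180 - 1/(-4 - 33) = -1180 - 1/(-37) = -1180 - 1*(-1/37) = -1180 + 1/37 = -43659/37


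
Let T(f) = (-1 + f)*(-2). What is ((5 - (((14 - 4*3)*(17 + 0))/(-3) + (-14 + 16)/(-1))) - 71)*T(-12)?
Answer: -4108/3 ≈ -1369.3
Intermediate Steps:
T(f) = 2 - 2*f
((5 - (((14 - 4*3)*(17 + 0))/(-3) + (-14 + 16)/(-1))) - 71)*T(-12) = ((5 - (((14 - 4*3)*(17 + 0))/(-3) + (-14 + 16)/(-1))) - 71)*(2 - 2*(-12)) = ((5 - (((14 - 12)*17)*(-⅓) + 2*(-1))) - 71)*(2 + 24) = ((5 - ((2*17)*(-⅓) - 2)) - 71)*26 = ((5 - (34*(-⅓) - 2)) - 71)*26 = ((5 - (-34/3 - 2)) - 71)*26 = ((5 - 1*(-40/3)) - 71)*26 = ((5 + 40/3) - 71)*26 = (55/3 - 71)*26 = -158/3*26 = -4108/3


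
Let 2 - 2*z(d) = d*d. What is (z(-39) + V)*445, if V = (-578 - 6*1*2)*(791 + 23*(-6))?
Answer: -343566255/2 ≈ -1.7178e+8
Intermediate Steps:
z(d) = 1 - d**2/2 (z(d) = 1 - d*d/2 = 1 - d**2/2)
V = -385270 (V = (-578 - 6*2)*(791 - 138) = (-578 - 12)*653 = -590*653 = -385270)
(z(-39) + V)*445 = ((1 - 1/2*(-39)**2) - 385270)*445 = ((1 - 1/2*1521) - 385270)*445 = ((1 - 1521/2) - 385270)*445 = (-1519/2 - 385270)*445 = -772059/2*445 = -343566255/2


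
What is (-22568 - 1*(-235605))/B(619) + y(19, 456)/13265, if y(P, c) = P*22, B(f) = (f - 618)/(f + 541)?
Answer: 3278085534218/13265 ≈ 2.4712e+8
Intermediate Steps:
B(f) = (-618 + f)/(541 + f)
y(P, c) = 22*P
(-22568 - 1*(-235605))/B(619) + y(19, 456)/13265 = (-22568 - 1*(-235605))/(((-618 + 619)/(541 + 619))) + (22*19)/13265 = (-22568 + 235605)/((1/1160)) + 418*(1/13265) = 213037/(((1/1160)*1)) + 418/13265 = 213037/(1/1160) + 418/13265 = 213037*1160 + 418/13265 = 247122920 + 418/13265 = 3278085534218/13265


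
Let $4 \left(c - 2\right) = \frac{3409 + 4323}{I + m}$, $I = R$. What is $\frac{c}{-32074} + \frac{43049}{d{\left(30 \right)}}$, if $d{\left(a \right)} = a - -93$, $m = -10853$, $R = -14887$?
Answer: $\frac{11846864079653}{33848975160} \approx 349.99$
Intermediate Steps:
$I = -14887$
$d{\left(a \right)} = 93 + a$ ($d{\left(a \right)} = a + 93 = 93 + a$)
$c = \frac{49547}{25740}$ ($c = 2 + \frac{\left(3409 + 4323\right) \frac{1}{-14887 - 10853}}{4} = 2 + \frac{7732 \frac{1}{-25740}}{4} = 2 + \frac{7732 \left(- \frac{1}{25740}\right)}{4} = 2 + \frac{1}{4} \left(- \frac{1933}{6435}\right) = 2 - \frac{1933}{25740} = \frac{49547}{25740} \approx 1.9249$)
$\frac{c}{-32074} + \frac{43049}{d{\left(30 \right)}} = \frac{49547}{25740 \left(-32074\right)} + \frac{43049}{93 + 30} = \frac{49547}{25740} \left(- \frac{1}{32074}\right) + \frac{43049}{123} = - \frac{49547}{825584760} + 43049 \cdot \frac{1}{123} = - \frac{49547}{825584760} + \frac{43049}{123} = \frac{11846864079653}{33848975160}$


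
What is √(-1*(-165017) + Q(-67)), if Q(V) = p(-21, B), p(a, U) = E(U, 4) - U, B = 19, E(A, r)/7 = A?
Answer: √165131 ≈ 406.36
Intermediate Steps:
E(A, r) = 7*A
p(a, U) = 6*U (p(a, U) = 7*U - U = 6*U)
Q(V) = 114 (Q(V) = 6*19 = 114)
√(-1*(-165017) + Q(-67)) = √(-1*(-165017) + 114) = √(165017 + 114) = √165131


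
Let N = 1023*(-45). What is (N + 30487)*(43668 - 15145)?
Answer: -443475604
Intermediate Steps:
N = -46035
(N + 30487)*(43668 - 15145) = (-46035 + 30487)*(43668 - 15145) = -15548*28523 = -443475604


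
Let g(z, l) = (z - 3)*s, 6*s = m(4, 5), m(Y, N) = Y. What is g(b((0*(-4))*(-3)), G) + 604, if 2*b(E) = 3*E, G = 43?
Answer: 602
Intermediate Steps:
s = ⅔ (s = (⅙)*4 = ⅔ ≈ 0.66667)
b(E) = 3*E/2 (b(E) = (3*E)/2 = 3*E/2)
g(z, l) = -2 + 2*z/3 (g(z, l) = (z - 3)*(⅔) = (-3 + z)*(⅔) = -2 + 2*z/3)
g(b((0*(-4))*(-3)), G) + 604 = (-2 + 2*(3*((0*(-4))*(-3))/2)/3) + 604 = (-2 + 2*(3*(0*(-3))/2)/3) + 604 = (-2 + 2*((3/2)*0)/3) + 604 = (-2 + (⅔)*0) + 604 = (-2 + 0) + 604 = -2 + 604 = 602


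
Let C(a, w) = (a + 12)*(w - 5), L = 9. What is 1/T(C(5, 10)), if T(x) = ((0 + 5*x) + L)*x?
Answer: 1/36890 ≈ 2.7108e-5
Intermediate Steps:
C(a, w) = (-5 + w)*(12 + a) (C(a, w) = (12 + a)*(-5 + w) = (-5 + w)*(12 + a))
T(x) = x*(9 + 5*x) (T(x) = ((0 + 5*x) + 9)*x = (5*x + 9)*x = (9 + 5*x)*x = x*(9 + 5*x))
1/T(C(5, 10)) = 1/((-60 - 5*5 + 12*10 + 5*10)*(9 + 5*(-60 - 5*5 + 12*10 + 5*10))) = 1/((-60 - 25 + 120 + 50)*(9 + 5*(-60 - 25 + 120 + 50))) = 1/(85*(9 + 5*85)) = 1/(85*(9 + 425)) = 1/(85*434) = 1/36890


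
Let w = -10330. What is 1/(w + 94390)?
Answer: 1/84060 ≈ 1.1896e-5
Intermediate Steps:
1/(w + 94390) = 1/(-10330 + 94390) = 1/84060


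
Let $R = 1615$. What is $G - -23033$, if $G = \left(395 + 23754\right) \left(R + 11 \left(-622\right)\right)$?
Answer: $-126203790$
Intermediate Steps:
$G = -126226823$ ($G = \left(395 + 23754\right) \left(1615 + 11 \left(-622\right)\right) = 24149 \left(1615 - 6842\right) = 24149 \left(-5227\right) = -126226823$)
$G - -23033 = -126226823 - -23033 = -126226823 + 23033 = -126203790$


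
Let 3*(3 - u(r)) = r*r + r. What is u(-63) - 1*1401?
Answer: -2700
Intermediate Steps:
u(r) = 3 - r/3 - r²/3 (u(r) = 3 - (r*r + r)/3 = 3 - (r² + r)/3 = 3 - (r + r²)/3 = 3 + (-r/3 - r²/3) = 3 - r/3 - r²/3)
u(-63) - 1*1401 = (3 - ⅓*(-63) - ⅓*(-63)²) - 1*1401 = (3 + 21 - ⅓*3969) - 1401 = (3 + 21 - 1323) - 1401 = -1299 - 1401 = -2700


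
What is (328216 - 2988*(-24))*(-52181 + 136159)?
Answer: 33585153584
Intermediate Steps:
(328216 - 2988*(-24))*(-52181 + 136159) = (328216 + 71712)*83978 = 399928*83978 = 33585153584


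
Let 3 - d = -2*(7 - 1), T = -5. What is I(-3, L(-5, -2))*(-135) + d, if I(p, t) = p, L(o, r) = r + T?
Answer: 420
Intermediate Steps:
L(o, r) = -5 + r (L(o, r) = r - 5 = -5 + r)
d = 15 (d = 3 - (-2)*(7 - 1) = 3 - (-2)*6 = 3 - 1*(-12) = 3 + 12 = 15)
I(-3, L(-5, -2))*(-135) + d = -3*(-135) + 15 = 405 + 15 = 420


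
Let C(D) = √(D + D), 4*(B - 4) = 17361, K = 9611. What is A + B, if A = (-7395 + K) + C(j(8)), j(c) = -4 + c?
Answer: 26241/4 + 2*√2 ≈ 6563.1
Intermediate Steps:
B = 17377/4 (B = 4 + (¼)*17361 = 4 + 17361/4 = 17377/4 ≈ 4344.3)
C(D) = √2*√D (C(D) = √(2*D) = √2*√D)
A = 2216 + 2*√2 (A = (-7395 + 9611) + √2*√(-4 + 8) = 2216 + √2*√4 = 2216 + √2*2 = 2216 + 2*√2 ≈ 2218.8)
A + B = (2216 + 2*√2) + 17377/4 = 26241/4 + 2*√2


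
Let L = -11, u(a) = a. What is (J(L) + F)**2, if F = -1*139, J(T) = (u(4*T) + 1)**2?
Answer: 2924100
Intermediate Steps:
J(T) = (1 + 4*T)**2 (J(T) = (4*T + 1)**2 = (1 + 4*T)**2)
F = -139
(J(L) + F)**2 = ((1 + 4*(-11))**2 - 139)**2 = ((1 - 44)**2 - 139)**2 = ((-43)**2 - 139)**2 = (1849 - 139)**2 = 1710**2 = 2924100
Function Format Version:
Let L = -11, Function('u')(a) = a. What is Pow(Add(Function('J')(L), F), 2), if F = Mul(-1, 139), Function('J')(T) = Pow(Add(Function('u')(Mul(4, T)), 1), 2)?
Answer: 2924100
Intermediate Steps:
Function('J')(T) = Pow(Add(1, Mul(4, T)), 2) (Function('J')(T) = Pow(Add(Mul(4, T), 1), 2) = Pow(Add(1, Mul(4, T)), 2))
F = -139
Pow(Add(Function('J')(L), F), 2) = Pow(Add(Pow(Add(1, Mul(4, -11)), 2), -139), 2) = Pow(Add(Pow(Add(1, -44), 2), -139), 2) = Pow(Add(Pow(-43, 2), -139), 2) = Pow(Add(1849, -139), 2) = Pow(1710, 2) = 2924100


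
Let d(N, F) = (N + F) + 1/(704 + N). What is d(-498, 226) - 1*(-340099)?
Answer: 70004363/206 ≈ 3.3983e+5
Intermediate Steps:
d(N, F) = F + N + 1/(704 + N) (d(N, F) = (F + N) + 1/(704 + N) = F + N + 1/(704 + N))
d(-498, 226) - 1*(-340099) = (1 + (-498)**2 + 704*226 + 704*(-498) + 226*(-498))/(704 - 498) - 1*(-340099) = (1 + 248004 + 159104 - 350592 - 112548)/206 + 340099 = (1/206)*(-56031) + 340099 = -56031/206 + 340099 = 70004363/206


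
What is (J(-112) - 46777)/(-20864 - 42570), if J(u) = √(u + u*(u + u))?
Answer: 46777/63434 - 2*√1561/31717 ≈ 0.73492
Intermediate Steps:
J(u) = √(u + 2*u²) (J(u) = √(u + u*(2*u)) = √(u + 2*u²))
(J(-112) - 46777)/(-20864 - 42570) = (√(-112*(1 + 2*(-112))) - 46777)/(-20864 - 42570) = (√(-112*(1 - 224)) - 46777)/(-63434) = (√(-112*(-223)) - 46777)*(-1/63434) = (√24976 - 46777)*(-1/63434) = (4*√1561 - 46777)*(-1/63434) = (-46777 + 4*√1561)*(-1/63434) = 46777/63434 - 2*√1561/31717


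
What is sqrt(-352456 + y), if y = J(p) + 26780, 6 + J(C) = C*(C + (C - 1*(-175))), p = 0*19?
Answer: I*sqrt(325682) ≈ 570.69*I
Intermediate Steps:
p = 0
J(C) = -6 + C*(175 + 2*C) (J(C) = -6 + C*(C + (C - 1*(-175))) = -6 + C*(C + (C + 175)) = -6 + C*(C + (175 + C)) = -6 + C*(175 + 2*C))
y = 26774 (y = (-6 + 2*0**2 + 175*0) + 26780 = (-6 + 2*0 + 0) + 26780 = (-6 + 0 + 0) + 26780 = -6 + 26780 = 26774)
sqrt(-352456 + y) = sqrt(-352456 + 26774) = sqrt(-325682) = I*sqrt(325682)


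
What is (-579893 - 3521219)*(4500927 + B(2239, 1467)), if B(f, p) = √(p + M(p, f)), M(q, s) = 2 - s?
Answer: -18458805730824 - 4101112*I*√770 ≈ -1.8459e+13 - 1.138e+8*I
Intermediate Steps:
B(f, p) = √(2 + p - f) (B(f, p) = √(p + (2 - f)) = √(2 + p - f))
(-579893 - 3521219)*(4500927 + B(2239, 1467)) = (-579893 - 3521219)*(4500927 + √(2 + 1467 - 1*2239)) = -4101112*(4500927 + √(2 + 1467 - 2239)) = -4101112*(4500927 + √(-770)) = -4101112*(4500927 + I*√770) = -18458805730824 - 4101112*I*√770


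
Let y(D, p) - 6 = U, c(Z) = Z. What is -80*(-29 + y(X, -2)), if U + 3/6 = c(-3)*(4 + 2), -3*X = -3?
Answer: 3320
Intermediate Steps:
X = 1 (X = -1/3*(-3) = 1)
U = -37/2 (U = -1/2 - 3*(4 + 2) = -1/2 - 3*6 = -1/2 - 18 = -37/2 ≈ -18.500)
y(D, p) = -25/2 (y(D, p) = 6 - 37/2 = -25/2)
-80*(-29 + y(X, -2)) = -80*(-29 - 25/2) = -80*(-83/2) = 3320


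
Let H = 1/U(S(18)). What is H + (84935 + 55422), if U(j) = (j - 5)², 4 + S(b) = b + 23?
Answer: 143725569/1024 ≈ 1.4036e+5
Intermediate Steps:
S(b) = 19 + b (S(b) = -4 + (b + 23) = -4 + (23 + b) = 19 + b)
U(j) = (-5 + j)²
H = 1/1024 (H = 1/((-5 + (19 + 18))²) = 1/((-5 + 37)²) = 1/(32²) = 1/1024 ≈ 0.00097656)
H + (84935 + 55422) = 1/1024 + (84935 + 55422) = 1/1024 + 140357 = 143725569/1024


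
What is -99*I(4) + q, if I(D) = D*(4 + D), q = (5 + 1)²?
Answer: -3132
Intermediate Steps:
q = 36 (q = 6² = 36)
-99*I(4) + q = -396*(4 + 4) + 36 = -396*8 + 36 = -99*32 + 36 = -3168 + 36 = -3132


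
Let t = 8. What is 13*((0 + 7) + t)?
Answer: 195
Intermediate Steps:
13*((0 + 7) + t) = 13*((0 + 7) + 8) = 13*(7 + 8) = 13*15 = 195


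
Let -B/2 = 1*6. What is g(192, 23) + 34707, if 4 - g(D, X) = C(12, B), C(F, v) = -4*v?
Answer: 34663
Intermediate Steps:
B = -12 (B = -2*6 = -12)
g(D, X) = -44 (g(D, X) = 4 - (-4)*(-12) = 4 - 1*48 = 4 - 48 = -44)
g(192, 23) + 34707 = -44 + 34707 = 34663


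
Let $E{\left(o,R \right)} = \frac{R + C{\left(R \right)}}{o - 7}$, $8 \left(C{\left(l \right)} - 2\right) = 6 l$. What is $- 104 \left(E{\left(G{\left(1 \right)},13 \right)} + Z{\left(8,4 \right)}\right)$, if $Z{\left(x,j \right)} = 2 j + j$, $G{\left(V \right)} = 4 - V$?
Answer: $- \frac{1209}{2} \approx -604.5$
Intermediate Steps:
$C{\left(l \right)} = 2 + \frac{3 l}{4}$ ($C{\left(l \right)} = 2 + \frac{6 l}{8} = 2 + \frac{3 l}{4}$)
$Z{\left(x,j \right)} = 3 j$
$E{\left(o,R \right)} = \frac{2 + \frac{7 R}{4}}{-7 + o}$ ($E{\left(o,R \right)} = \frac{R + \left(2 + \frac{3 R}{4}\right)}{o - 7} = \frac{2 + \frac{7 R}{4}}{-7 + o}$)
$- 104 \left(E{\left(G{\left(1 \right)},13 \right)} + Z{\left(8,4 \right)}\right) = - 104 \left(\frac{8 + 7 \cdot 13}{4 \left(-7 + \left(4 - 1\right)\right)} + 3 \cdot 4\right) = - 104 \left(\frac{8 + 91}{4 \left(-7 + \left(4 - 1\right)\right)} + 12\right) = - 104 \left(\frac{1}{4} \frac{1}{-7 + 3} \cdot 99 + 12\right) = - 104 \left(\frac{1}{4} \frac{1}{-4} \cdot 99 + 12\right) = - 104 \left(\frac{1}{4} \left(- \frac{1}{4}\right) 99 + 12\right) = - 104 \left(- \frac{99}{16} + 12\right) = \left(-104\right) \frac{93}{16} = - \frac{1209}{2}$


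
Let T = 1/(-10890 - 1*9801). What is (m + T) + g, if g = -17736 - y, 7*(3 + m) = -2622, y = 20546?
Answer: -5599336354/144837 ≈ -38660.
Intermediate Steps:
m = -2643/7 (m = -3 + (⅐)*(-2622) = -3 - 2622/7 = -2643/7 ≈ -377.57)
T = -1/20691 (T = 1/(-10890 - 9801) = 1/(-20691) = -1/20691 ≈ -4.8330e-5)
g = -38282 (g = -17736 - 1*20546 = -17736 - 20546 = -38282)
(m + T) + g = (-2643/7 - 1/20691) - 38282 = -54686320/144837 - 38282 = -5599336354/144837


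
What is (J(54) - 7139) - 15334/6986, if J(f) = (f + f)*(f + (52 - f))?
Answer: -5327506/3493 ≈ -1525.2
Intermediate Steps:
J(f) = 104*f (J(f) = (2*f)*52 = 104*f)
(J(54) - 7139) - 15334/6986 = (104*54 - 7139) - 15334/6986 = (5616 - 7139) - 15334*1/6986 = -1523 - 7667/3493 = -5327506/3493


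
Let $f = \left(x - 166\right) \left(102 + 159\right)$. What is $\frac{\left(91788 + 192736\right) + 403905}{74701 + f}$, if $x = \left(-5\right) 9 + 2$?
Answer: $\frac{688429}{20152} \approx 34.162$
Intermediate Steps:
$x = -43$ ($x = -45 + 2 = -43$)
$f = -54549$ ($f = \left(-43 - 166\right) \left(102 + 159\right) = \left(-209\right) 261 = -54549$)
$\frac{\left(91788 + 192736\right) + 403905}{74701 + f} = \frac{\left(91788 + 192736\right) + 403905}{74701 - 54549} = \frac{284524 + 403905}{20152} = 688429 \cdot \frac{1}{20152} = \frac{688429}{20152}$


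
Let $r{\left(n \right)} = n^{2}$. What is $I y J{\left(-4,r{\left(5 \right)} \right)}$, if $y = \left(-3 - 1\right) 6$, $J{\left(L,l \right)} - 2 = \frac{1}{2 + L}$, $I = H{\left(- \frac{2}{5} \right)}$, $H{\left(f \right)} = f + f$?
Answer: $\frac{144}{5} \approx 28.8$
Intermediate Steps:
$H{\left(f \right)} = 2 f$
$I = - \frac{4}{5}$ ($I = 2 \left(- \frac{2}{5}\right) = - \frac{4}{5} \approx -0.8$)
$J{\left(L,l \right)} = 2 + \frac{1}{2 + L}$
$y = -24$ ($y = \left(-4\right) 6 = -24$)
$I y J{\left(-4,r{\left(5 \right)} \right)} = \left(- \frac{4}{5}\right) \left(-24\right) \frac{5 + 2 \left(-4\right)}{2 - 4} = \frac{96 \frac{5 - 8}{-2}}{5} = \frac{96 \left(\left(- \frac{1}{2}\right) \left(-3\right)\right)}{5} = \frac{96}{5} \cdot \frac{3}{2} = \frac{144}{5}$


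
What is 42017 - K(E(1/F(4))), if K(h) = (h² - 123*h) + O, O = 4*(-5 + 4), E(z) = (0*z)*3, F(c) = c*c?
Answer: 42021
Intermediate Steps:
F(c) = c²
E(z) = 0 (E(z) = 0*3 = 0)
O = -4 (O = 4*(-1) = -4)
K(h) = -4 + h² - 123*h (K(h) = (h² - 123*h) - 4 = -4 + h² - 123*h)
42017 - K(E(1/F(4))) = 42017 - (-4 + 0² - 123*0) = 42017 - (-4 + 0 + 0) = 42017 - 1*(-4) = 42017 + 4 = 42021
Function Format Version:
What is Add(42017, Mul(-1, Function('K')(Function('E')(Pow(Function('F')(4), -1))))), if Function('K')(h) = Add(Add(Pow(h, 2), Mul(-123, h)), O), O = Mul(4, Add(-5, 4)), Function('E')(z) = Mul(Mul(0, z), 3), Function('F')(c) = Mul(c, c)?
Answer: 42021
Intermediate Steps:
Function('F')(c) = Pow(c, 2)
Function('E')(z) = 0 (Function('E')(z) = Mul(0, 3) = 0)
O = -4 (O = Mul(4, -1) = -4)
Function('K')(h) = Add(-4, Pow(h, 2), Mul(-123, h)) (Function('K')(h) = Add(Add(Pow(h, 2), Mul(-123, h)), -4) = Add(-4, Pow(h, 2), Mul(-123, h)))
Add(42017, Mul(-1, Function('K')(Function('E')(Pow(Function('F')(4), -1))))) = Add(42017, Mul(-1, Add(-4, Pow(0, 2), Mul(-123, 0)))) = Add(42017, Mul(-1, Add(-4, 0, 0))) = Add(42017, Mul(-1, -4)) = Add(42017, 4) = 42021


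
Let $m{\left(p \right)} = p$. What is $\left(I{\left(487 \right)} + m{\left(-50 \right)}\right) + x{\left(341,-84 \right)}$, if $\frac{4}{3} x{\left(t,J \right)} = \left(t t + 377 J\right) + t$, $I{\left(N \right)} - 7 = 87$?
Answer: $\frac{127519}{2} \approx 63760.0$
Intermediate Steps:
$I{\left(N \right)} = 94$ ($I{\left(N \right)} = 7 + 87 = 94$)
$x{\left(t,J \right)} = \frac{3 t}{4} + \frac{3 t^{2}}{4} + \frac{1131 J}{4}$ ($x{\left(t,J \right)} = \frac{3 \left(\left(t t + 377 J\right) + t\right)}{4} = \frac{3 \left(\left(t^{2} + 377 J\right) + t\right)}{4} = \frac{3 \left(t + t^{2} + 377 J\right)}{4} = \frac{3 t}{4} + \frac{3 t^{2}}{4} + \frac{1131 J}{4}$)
$\left(I{\left(487 \right)} + m{\left(-50 \right)}\right) + x{\left(341,-84 \right)} = \left(94 - 50\right) + \left(\frac{3}{4} \cdot 341 + \frac{3 \cdot 341^{2}}{4} + \frac{1131}{4} \left(-84\right)\right) = 44 + \left(\frac{1023}{4} + \frac{3}{4} \cdot 116281 - 23751\right) = 44 + \left(\frac{1023}{4} + \frac{348843}{4} - 23751\right) = 44 + \frac{127431}{2} = \frac{127519}{2}$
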